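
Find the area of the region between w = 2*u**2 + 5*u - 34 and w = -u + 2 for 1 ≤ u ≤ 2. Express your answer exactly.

On [1, 2], (2*u**2 + 5*u - 34) - (-u + 2) = 2*u**2 + 6*u - 36 is ≤ 0 throughout, so the area is a single integral of |2*u**2 + 6*u - 36|.
∫[1,2] (2*u**2 + 6*u - 36) du = -67/3; the area of that piece is 67/3.

67/3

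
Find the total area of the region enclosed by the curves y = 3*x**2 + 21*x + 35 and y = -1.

Set the curves equal: 3*x**2 + 21*x + 35 = -1, so 3*x**2 + 21*x + 36 = 0, which factors as 3*(x + 3)*(x + 4) = 0. The curves meet at x = -4, -3.
On [-4, -3], y = -1 is on top; that piece has area ∫[-4,-3] (-(3*x**2 + 21*x + 36)) dx = 1/2.

1/2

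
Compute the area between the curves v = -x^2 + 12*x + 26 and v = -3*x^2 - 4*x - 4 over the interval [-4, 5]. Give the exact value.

1412/3

The difference (-x^2 + 12*x + 26) - (-3*x^2 - 4*x - 4) = 2*x^2 + 16*x + 30 changes sign at x = -3 inside [-4, 5], so split the integral there.
∫[-4,-3] (2*x^2 + 16*x + 30) dx = -4/3; the area of that piece is 4/3.
∫[-3,5] (2*x^2 + 16*x + 30) dx = 1408/3.
Total area = 4/3 + 1408/3 = 1412/3.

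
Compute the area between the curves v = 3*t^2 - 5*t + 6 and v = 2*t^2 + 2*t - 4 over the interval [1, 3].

3

The difference (3*t^2 - 5*t + 6) - (2*t^2 + 2*t - 4) = t^2 - 7*t + 10 changes sign at t = 2 inside [1, 3], so split the integral there.
∫[1,2] (t^2 - 7*t + 10) dt = 11/6.
∫[2,3] (t^2 - 7*t + 10) dt = -7/6; the area of that piece is 7/6.
Total area = 11/6 + 7/6 = 3.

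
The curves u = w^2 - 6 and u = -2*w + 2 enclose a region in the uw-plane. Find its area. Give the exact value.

Both boundary curves give u as a function of w, so integrate with respect to w. Setting them equal: w^2 + 2*w - 8 = 0, i.e. (w - 2)*(w + 4) = 0, so they meet at w = -4, 2.
For w in [-4, 2], u = w^2 - 6 is on the left; area = ∫[-4,2] (-(w^2 + 2*w - 8)) dw = 36.

36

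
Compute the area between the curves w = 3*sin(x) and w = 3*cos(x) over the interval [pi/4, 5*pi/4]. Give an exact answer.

6*sqrt(2)

On [pi/4, 5*pi/4], (3*sin(x)) - (3*cos(x)) = 3*sin(x) - 3*cos(x) is ≥ 0 throughout, so the area is a single integral of |3*sin(x) - 3*cos(x)|.
∫[pi/4,5*pi/4] (3*sin(x) - 3*cos(x)) dx = 6*sqrt(2).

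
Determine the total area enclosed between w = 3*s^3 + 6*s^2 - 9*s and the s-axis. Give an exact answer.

The curve meets the s-axis where 3*s^3 + 6*s^2 - 9*s = 0, i.e. 3*s*(s - 1)*(s + 3) = 0, at s = -3, 0, 1.
On [-3, 0] the curve lies above the axis; ∫[-3,0] (3*s^3 + 6*s^2 - 9*s) ds = 135/4, giving area 135/4.
On [0, 1] the curve lies below the axis; ∫[0,1] (3*s^3 + 6*s^2 - 9*s) ds = -7/4, giving area 7/4.
Total area = 135/4 + 7/4 = 71/2.

71/2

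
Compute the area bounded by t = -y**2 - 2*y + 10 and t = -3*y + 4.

Both boundary curves give t as a function of y, so integrate with respect to y. Setting them equal: -y**2 + y + 6 = 0, i.e. -(y - 3)*(y + 2) = 0, so they meet at y = -2, 3.
For y in [-2, 3], t = -y**2 - 2*y + 10 is on the right; area = ∫[-2,3] (-y**2 + y + 6) dy = 125/6.

125/6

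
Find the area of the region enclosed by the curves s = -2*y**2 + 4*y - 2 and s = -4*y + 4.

Both boundary curves give s as a function of y, so integrate with respect to y. Setting them equal: -2*y**2 + 8*y - 6 = 0, i.e. -2*(y - 3)*(y - 1) = 0, so they meet at y = 1, 3.
For y in [1, 3], s = -2*y**2 + 4*y - 2 is on the right; area = ∫[1,3] (-2*y**2 + 8*y - 6) dy = 8/3.

8/3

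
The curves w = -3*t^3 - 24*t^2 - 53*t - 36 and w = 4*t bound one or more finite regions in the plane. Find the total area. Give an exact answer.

37/4

Set the curves equal: -3*t^3 - 24*t^2 - 53*t - 36 = 4*t, so -3*t^3 - 24*t^2 - 57*t - 36 = 0, which factors as -3*(t + 1)*(t + 3)*(t + 4) = 0. The curves meet at t = -4, -3, -1.
On [-4, -3], w = 4*t is on top; that piece has area ∫[-4,-3] (-(-3*t^3 - 24*t^2 - 57*t - 36)) dt = 5/4.
On [-3, -1], w = -3*t^3 - 24*t^2 - 53*t - 36 is on top; that piece has area ∫[-3,-1] (-3*t^3 - 24*t^2 - 57*t - 36) dt = 8.
Total enclosed area = 5/4 + 8 = 37/4.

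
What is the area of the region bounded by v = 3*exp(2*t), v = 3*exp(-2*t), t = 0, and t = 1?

On [0, 1], (3*exp(2*t)) - (3*exp(-2*t)) = 3*exp(2*t) - 3*exp(-2*t) is ≥ 0 throughout, so the area is a single integral of |3*exp(2*t) - 3*exp(-2*t)|.
∫[0,1] (3*exp(2*t) - 3*exp(-2*t)) dt = -3 + 3*exp(-2)/2 + 3*exp(2)/2.

-3 + 3*exp(-2)/2 + 3*exp(2)/2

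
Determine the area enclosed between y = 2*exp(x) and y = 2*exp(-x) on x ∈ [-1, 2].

The difference (2*exp(x)) - (2*exp(-x)) = 2*exp(x) - 2*exp(-x) changes sign at x = 0 inside [-1, 2], so split the integral there.
∫[-1,0] (2*exp(x) - 2*exp(-x)) dx = -2*exp(1) - 2*exp(-1) + 4; the area of that piece is -4 + 2*exp(-1) + 2*exp(1).
∫[0,2] (2*exp(x) - 2*exp(-x)) dx = -4 + 2*exp(-2) + 2*exp(2).
Total area = (-4 + 2*exp(-1) + 2*exp(1)) + (-4 + 2*exp(-2) + 2*exp(2)) = -8 + 2*exp(-2) + 2*exp(-1) + 2*exp(1) + 2*exp(2).

-8 + 2*exp(-2) + 2*exp(-1) + 2*exp(1) + 2*exp(2)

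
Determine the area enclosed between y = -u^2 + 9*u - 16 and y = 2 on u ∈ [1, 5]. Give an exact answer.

12

The difference (-u^2 + 9*u - 16) - (2) = -u^2 + 9*u - 18 changes sign at u = 3 inside [1, 5], so split the integral there.
∫[1,3] (-u^2 + 9*u - 18) du = -26/3; the area of that piece is 26/3.
∫[3,5] (-u^2 + 9*u - 18) du = 10/3.
Total area = 26/3 + 10/3 = 12.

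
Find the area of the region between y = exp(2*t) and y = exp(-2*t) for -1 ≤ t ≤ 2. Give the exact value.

-2 + exp(-4)/2 + exp(-2)/2 + exp(2)/2 + exp(4)/2

The difference (exp(2*t)) - (exp(-2*t)) = exp(2*t) - exp(-2*t) changes sign at t = 0 inside [-1, 2], so split the integral there.
∫[-1,0] (exp(2*t) - exp(-2*t)) dt = -exp(2)/2 - exp(-2)/2 + 1; the area of that piece is -1 + exp(-2)/2 + exp(2)/2.
∫[0,2] (exp(2*t) - exp(-2*t)) dt = -1 + exp(-4)/2 + exp(4)/2.
Total area = (-1 + exp(-2)/2 + exp(2)/2) + (-1 + exp(-4)/2 + exp(4)/2) = -2 + exp(-4)/2 + exp(-2)/2 + exp(2)/2 + exp(4)/2.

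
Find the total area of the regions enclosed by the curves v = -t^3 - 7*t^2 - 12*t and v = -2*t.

253/12

Set the curves equal: -t^3 - 7*t^2 - 12*t = -2*t, so -t^3 - 7*t^2 - 10*t = 0, which factors as -t*(t + 2)*(t + 5) = 0. The curves meet at t = -5, -2, 0.
On [-5, -2], v = -2*t is on top; that piece has area ∫[-5,-2] (-(-t^3 - 7*t^2 - 10*t)) dt = 63/4.
On [-2, 0], v = -t^3 - 7*t^2 - 12*t is on top; that piece has area ∫[-2,0] (-t^3 - 7*t^2 - 10*t) dt = 16/3.
Total enclosed area = 63/4 + 16/3 = 253/12.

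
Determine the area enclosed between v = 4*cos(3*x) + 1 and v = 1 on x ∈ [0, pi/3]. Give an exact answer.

8/3

The difference (4*cos(3*x) + 1) - (1) = 4*cos(3*x) changes sign at x = pi/6 inside [0, pi/3], so split the integral there.
∫[0,pi/6] (4*cos(3*x)) dx = 4/3.
∫[pi/6,pi/3] (4*cos(3*x)) dx = -4/3; the area of that piece is 4/3.
Total area = 4/3 + 4/3 = 8/3.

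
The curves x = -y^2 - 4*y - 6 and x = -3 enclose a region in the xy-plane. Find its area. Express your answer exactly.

Both boundary curves give x as a function of y, so integrate with respect to y. Setting them equal: -y^2 - 4*y - 3 = 0, i.e. -(y + 1)*(y + 3) = 0, so they meet at y = -3, -1.
For y in [-3, -1], x = -y^2 - 4*y - 6 is on the right; area = ∫[-3,-1] (-y^2 - 4*y - 3) dy = 4/3.

4/3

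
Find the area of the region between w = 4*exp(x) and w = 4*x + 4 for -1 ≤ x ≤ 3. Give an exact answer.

On [-1, 3], (4*exp(x)) - (4*x + 4) = -4*x + 4*exp(x) - 4 is ≥ 0 throughout, so the area is a single integral of |-4*x + 4*exp(x) - 4|.
∫[-1,3] (-4*x + 4*exp(x) - 4) dx = -32 - 4*exp(-1) + 4*exp(3).

-32 - 4*exp(-1) + 4*exp(3)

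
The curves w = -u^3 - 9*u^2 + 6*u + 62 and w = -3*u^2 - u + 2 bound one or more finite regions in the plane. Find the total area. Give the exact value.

517/2

Set the curves equal: -u^3 - 9*u^2 + 6*u + 62 = -3*u^2 - u + 2, so -u^3 - 6*u^2 + 7*u + 60 = 0, which factors as -(u - 3)*(u + 4)*(u + 5) = 0. The curves meet at u = -5, -4, 3.
On [-5, -4], w = -3*u^2 - u + 2 is on top; that piece has area ∫[-5,-4] (-(-u^3 - 6*u^2 + 7*u + 60)) du = 5/4.
On [-4, 3], w = -u^3 - 9*u^2 + 6*u + 62 is on top; that piece has area ∫[-4,3] (-u^3 - 6*u^2 + 7*u + 60) du = 1029/4.
Total enclosed area = 5/4 + 1029/4 = 517/2.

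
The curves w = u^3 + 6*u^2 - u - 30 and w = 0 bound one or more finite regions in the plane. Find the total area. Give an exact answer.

Set the curves equal: u^3 + 6*u^2 - u - 30 = 0, so u^3 + 6*u^2 - u - 30 = 0, which factors as (u - 2)*(u + 3)*(u + 5) = 0. The curves meet at u = -5, -3, 2.
On [-5, -3], w = u^3 + 6*u^2 - u - 30 is on top; that piece has area ∫[-5,-3] (u^3 + 6*u^2 - u - 30) du = 8.
On [-3, 2], w = 0 is on top; that piece has area ∫[-3,2] (-(u^3 + 6*u^2 - u - 30)) du = 375/4.
Total enclosed area = 8 + 375/4 = 407/4.

407/4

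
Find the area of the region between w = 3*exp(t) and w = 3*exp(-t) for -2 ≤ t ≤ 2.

-12 + 6*exp(-2) + 6*exp(2)

The difference (3*exp(t)) - (3*exp(-t)) = 3*exp(t) - 3*exp(-t) changes sign at t = 0 inside [-2, 2], so split the integral there.
∫[-2,0] (3*exp(t) - 3*exp(-t)) dt = -3*exp(2) - 3*exp(-2) + 6; the area of that piece is -6 + 3*exp(-2) + 3*exp(2).
∫[0,2] (3*exp(t) - 3*exp(-t)) dt = -6 + 3*exp(-2) + 3*exp(2).
Total area = (-6 + 3*exp(-2) + 3*exp(2)) + (-6 + 3*exp(-2) + 3*exp(2)) = -12 + 6*exp(-2) + 6*exp(2).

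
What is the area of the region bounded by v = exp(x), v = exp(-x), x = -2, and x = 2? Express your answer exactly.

-4 + 2*exp(-2) + 2*exp(2)

The difference (exp(x)) - (exp(-x)) = exp(x) - exp(-x) changes sign at x = 0 inside [-2, 2], so split the integral there.
∫[-2,0] (exp(x) - exp(-x)) dx = -exp(2) - exp(-2) + 2; the area of that piece is -2 + exp(-2) + exp(2).
∫[0,2] (exp(x) - exp(-x)) dx = -2 + exp(-2) + exp(2).
Total area = (-2 + exp(-2) + exp(2)) + (-2 + exp(-2) + exp(2)) = -4 + 2*exp(-2) + 2*exp(2).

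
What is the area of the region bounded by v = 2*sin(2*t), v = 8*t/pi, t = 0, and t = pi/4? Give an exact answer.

On [0, pi/4], (2*sin(2*t)) - (8*t/pi) = -8*t/pi + 2*sin(2*t) is ≥ 0 throughout, so the area is a single integral of |-8*t/pi + 2*sin(2*t)|.
∫[0,pi/4] (-8*t/pi + 2*sin(2*t)) dt = 1 - pi/4.

1 - pi/4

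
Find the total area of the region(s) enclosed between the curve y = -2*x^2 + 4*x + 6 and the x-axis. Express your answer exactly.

64/3

The curve meets the x-axis where -2*x^2 + 4*x + 6 = 0, i.e. -2*(x - 3)*(x + 1) = 0, at x = -1, 3.
On [-1, 3] the curve lies above the axis; ∫[-1,3] (-2*x^2 + 4*x + 6) dx = 64/3, giving area 64/3.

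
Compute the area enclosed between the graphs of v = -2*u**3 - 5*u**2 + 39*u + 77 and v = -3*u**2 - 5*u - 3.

3901/6

Set the curves equal: -2*u**3 - 5*u**2 + 39*u + 77 = -3*u**2 - 5*u - 3, so -2*u**3 - 2*u**2 + 44*u + 80 = 0, which factors as -2*(u - 5)*(u + 2)*(u + 4) = 0. The curves meet at u = -4, -2, 5.
On [-4, -2], v = -3*u**2 - 5*u - 3 is on top; that piece has area ∫[-4,-2] (-(-2*u**3 - 2*u**2 + 44*u + 80)) du = 64/3.
On [-2, 5], v = -2*u**3 - 5*u**2 + 39*u + 77 is on top; that piece has area ∫[-2,5] (-2*u**3 - 2*u**2 + 44*u + 80) du = 3773/6.
Total enclosed area = 64/3 + 3773/6 = 3901/6.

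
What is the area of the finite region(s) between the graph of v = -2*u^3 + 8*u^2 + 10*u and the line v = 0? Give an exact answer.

443/3

The curve meets the u-axis where -2*u^3 + 8*u^2 + 10*u = 0, i.e. -2*u*(u - 5)*(u + 1) = 0, at u = -1, 0, 5.
On [-1, 0] the curve lies below the axis; ∫[-1,0] (-2*u^3 + 8*u^2 + 10*u) du = -11/6, giving area 11/6.
On [0, 5] the curve lies above the axis; ∫[0,5] (-2*u^3 + 8*u^2 + 10*u) du = 875/6, giving area 875/6.
Total area = 11/6 + 875/6 = 443/3.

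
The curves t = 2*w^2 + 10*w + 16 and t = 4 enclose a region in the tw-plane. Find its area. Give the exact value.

Both boundary curves give t as a function of w, so integrate with respect to w. Setting them equal: 2*w^2 + 10*w + 12 = 0, i.e. 2*(w + 2)*(w + 3) = 0, so they meet at w = -3, -2.
For w in [-3, -2], t = 2*w^2 + 10*w + 16 is on the left; area = ∫[-3,-2] (-(2*w^2 + 10*w + 12)) dw = 1/3.

1/3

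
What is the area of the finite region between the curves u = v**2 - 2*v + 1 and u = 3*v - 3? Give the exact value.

Both boundary curves give u as a function of v, so integrate with respect to v. Setting them equal: v**2 - 5*v + 4 = 0, i.e. (v - 4)*(v - 1) = 0, so they meet at v = 1, 4.
For v in [1, 4], u = v**2 - 2*v + 1 is on the left; area = ∫[1,4] (-(v**2 - 5*v + 4)) dv = 9/2.

9/2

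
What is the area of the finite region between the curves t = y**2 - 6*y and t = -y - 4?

9/2

Both boundary curves give t as a function of y, so integrate with respect to y. Setting them equal: y**2 - 5*y + 4 = 0, i.e. (y - 4)*(y - 1) = 0, so they meet at y = 1, 4.
For y in [1, 4], t = y**2 - 6*y is on the left; area = ∫[1,4] (-(y**2 - 5*y + 4)) dy = 9/2.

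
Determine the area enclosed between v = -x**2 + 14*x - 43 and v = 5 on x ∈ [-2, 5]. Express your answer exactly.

700/3

On [-2, 5], (-x**2 + 14*x - 43) - (5) = -x**2 + 14*x - 48 is ≤ 0 throughout, so the area is a single integral of |-x**2 + 14*x - 48|.
∫[-2,5] (-x**2 + 14*x - 48) dx = -700/3; the area of that piece is 700/3.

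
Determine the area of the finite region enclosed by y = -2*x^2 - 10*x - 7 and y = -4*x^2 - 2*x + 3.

Set the curves equal: -2*x^2 - 10*x - 7 = -4*x^2 - 2*x + 3, so 2*x^2 - 8*x - 10 = 0, which factors as 2*(x - 5)*(x + 1) = 0. The curves meet at x = -1, 5.
On [-1, 5], y = -4*x^2 - 2*x + 3 is on top; that piece has area ∫[-1,5] (-(2*x^2 - 8*x - 10)) dx = 72.

72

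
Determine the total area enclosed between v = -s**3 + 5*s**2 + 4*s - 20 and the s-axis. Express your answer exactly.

937/12

The curve meets the s-axis where -s**3 + 5*s**2 + 4*s - 20 = 0, i.e. -(s - 5)*(s - 2)*(s + 2) = 0, at s = -2, 2, 5.
On [-2, 2] the curve lies below the axis; ∫[-2,2] (-s**3 + 5*s**2 + 4*s - 20) ds = -160/3, giving area 160/3.
On [2, 5] the curve lies above the axis; ∫[2,5] (-s**3 + 5*s**2 + 4*s - 20) ds = 99/4, giving area 99/4.
Total area = 160/3 + 99/4 = 937/12.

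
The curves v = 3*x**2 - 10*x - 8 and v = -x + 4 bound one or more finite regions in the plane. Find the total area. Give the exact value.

Set the curves equal: 3*x**2 - 10*x - 8 = -x + 4, so 3*x**2 - 9*x - 12 = 0, which factors as 3*(x - 4)*(x + 1) = 0. The curves meet at x = -1, 4.
On [-1, 4], v = -x + 4 is on top; that piece has area ∫[-1,4] (-(3*x**2 - 9*x - 12)) dx = 125/2.

125/2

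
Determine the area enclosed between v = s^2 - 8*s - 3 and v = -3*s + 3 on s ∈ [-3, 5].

212/3

The difference (s^2 - 8*s - 3) - (-3*s + 3) = s^2 - 5*s - 6 changes sign at s = -1 inside [-3, 5], so split the integral there.
∫[-3,-1] (s^2 - 5*s - 6) ds = 50/3.
∫[-1,5] (s^2 - 5*s - 6) ds = -54; the area of that piece is 54.
Total area = 50/3 + 54 = 212/3.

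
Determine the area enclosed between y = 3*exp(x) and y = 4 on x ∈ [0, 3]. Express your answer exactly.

-17 - 8*log(3) + 16*log(2) + 3*exp(3)

The difference (3*exp(x)) - (4) = 3*exp(x) - 4 changes sign at x = log(4/3) inside [0, 3], so split the integral there.
∫[0,log(4/3)] (3*exp(x) - 4) dx = log(81/256) + 1; the area of that piece is -1 + log(256/81).
∫[log(4/3),3] (3*exp(x) - 4) dx = -16 - 4*log(3) + 8*log(2) + 3*exp(3).
Total area = (-1 + log(256/81)) + (-16 - 4*log(3) + 8*log(2) + 3*exp(3)) = -17 - 8*log(3) + 16*log(2) + 3*exp(3).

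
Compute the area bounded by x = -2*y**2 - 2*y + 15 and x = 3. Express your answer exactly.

125/3

Both boundary curves give x as a function of y, so integrate with respect to y. Setting them equal: -2*y**2 - 2*y + 12 = 0, i.e. -2*(y - 2)*(y + 3) = 0, so they meet at y = -3, 2.
For y in [-3, 2], x = -2*y**2 - 2*y + 15 is on the right; area = ∫[-3,2] (-2*y**2 - 2*y + 12) dy = 125/3.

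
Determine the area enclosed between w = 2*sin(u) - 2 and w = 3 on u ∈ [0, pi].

-4 + 5*pi

On [0, pi], (2*sin(u) - 2) - (3) = 2*sin(u) - 5 is ≤ 0 throughout, so the area is a single integral of |2*sin(u) - 5|.
∫[0,pi] (2*sin(u) - 5) du = 4 - 5*pi; the area of that piece is -4 + 5*pi.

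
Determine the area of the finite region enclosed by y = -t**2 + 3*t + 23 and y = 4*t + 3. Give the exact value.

243/2

Set the curves equal: -t**2 + 3*t + 23 = 4*t + 3, so -t**2 - t + 20 = 0, which factors as -(t - 4)*(t + 5) = 0. The curves meet at t = -5, 4.
On [-5, 4], y = -t**2 + 3*t + 23 is on top; that piece has area ∫[-5,4] (-t**2 - t + 20) dt = 243/2.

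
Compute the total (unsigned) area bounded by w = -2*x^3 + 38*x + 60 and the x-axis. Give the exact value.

The curve meets the x-axis where -2*x^3 + 38*x + 60 = 0, i.e. -2*(x - 5)*(x + 2)*(x + 3) = 0, at x = -3, -2, 5.
On [-3, -2] the curve lies below the axis; ∫[-3,-2] (-2*x^3 + 38*x + 60) dx = -5/2, giving area 5/2.
On [-2, 5] the curve lies above the axis; ∫[-2,5] (-2*x^3 + 38*x + 60) dx = 1029/2, giving area 1029/2.
Total area = 5/2 + 1029/2 = 517.

517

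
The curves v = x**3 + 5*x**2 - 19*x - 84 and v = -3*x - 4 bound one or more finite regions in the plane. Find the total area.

5137/12

Set the curves equal: x**3 + 5*x**2 - 19*x - 84 = -3*x - 4, so x**3 + 5*x**2 - 16*x - 80 = 0, which factors as (x - 4)*(x + 4)*(x + 5) = 0. The curves meet at x = -5, -4, 4.
On [-5, -4], v = x**3 + 5*x**2 - 19*x - 84 is on top; that piece has area ∫[-5,-4] (x**3 + 5*x**2 - 16*x - 80) dx = 17/12.
On [-4, 4], v = -3*x - 4 is on top; that piece has area ∫[-4,4] (-(x**3 + 5*x**2 - 16*x - 80)) dx = 1280/3.
Total enclosed area = 17/12 + 1280/3 = 5137/12.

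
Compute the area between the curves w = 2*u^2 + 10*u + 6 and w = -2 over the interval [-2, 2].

142/3

The difference (2*u^2 + 10*u + 6) - (-2) = 2*u^2 + 10*u + 8 changes sign at u = -1 inside [-2, 2], so split the integral there.
∫[-2,-1] (2*u^2 + 10*u + 8) du = -7/3; the area of that piece is 7/3.
∫[-1,2] (2*u^2 + 10*u + 8) du = 45.
Total area = 7/3 + 45 = 142/3.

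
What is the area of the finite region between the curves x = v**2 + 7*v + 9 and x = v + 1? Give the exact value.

4/3

Both boundary curves give x as a function of v, so integrate with respect to v. Setting them equal: v**2 + 6*v + 8 = 0, i.e. (v + 2)*(v + 4) = 0, so they meet at v = -4, -2.
For v in [-4, -2], x = v**2 + 7*v + 9 is on the left; area = ∫[-4,-2] (-(v**2 + 6*v + 8)) dv = 4/3.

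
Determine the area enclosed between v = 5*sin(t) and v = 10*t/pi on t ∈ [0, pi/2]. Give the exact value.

5 - 5*pi/4

On [0, pi/2], (5*sin(t)) - (10*t/pi) = -10*t/pi + 5*sin(t) is ≥ 0 throughout, so the area is a single integral of |-10*t/pi + 5*sin(t)|.
∫[0,pi/2] (-10*t/pi + 5*sin(t)) dt = 5 - 5*pi/4.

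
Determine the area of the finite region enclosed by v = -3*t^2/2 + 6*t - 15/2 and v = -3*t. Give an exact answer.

Set the curves equal: -3*t^2/2 + 6*t - 15/2 = -3*t, so -3*t^2/2 + 9*t - 15/2 = 0, which factors as -3*(t - 5)*(t - 1)/2 = 0. The curves meet at t = 1, 5.
On [1, 5], v = -3*t^2/2 + 6*t - 15/2 is on top; that piece has area ∫[1,5] (-3*t^2/2 + 9*t - 15/2) dt = 16.

16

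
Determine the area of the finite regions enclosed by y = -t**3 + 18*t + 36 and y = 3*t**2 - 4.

999/4

Set the curves equal: -t**3 + 18*t + 36 = 3*t**2 - 4, so -t**3 - 3*t**2 + 18*t + 40 = 0, which factors as -(t - 4)*(t + 2)*(t + 5) = 0. The curves meet at t = -5, -2, 4.
On [-5, -2], y = 3*t**2 - 4 is on top; that piece has area ∫[-5,-2] (-(-t**3 - 3*t**2 + 18*t + 40)) dt = 135/4.
On [-2, 4], y = -t**3 + 18*t + 36 is on top; that piece has area ∫[-2,4] (-t**3 - 3*t**2 + 18*t + 40) dt = 216.
Total enclosed area = 135/4 + 216 = 999/4.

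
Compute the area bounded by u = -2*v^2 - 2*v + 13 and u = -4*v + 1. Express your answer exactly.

125/3

Both boundary curves give u as a function of v, so integrate with respect to v. Setting them equal: -2*v^2 + 2*v + 12 = 0, i.e. -2*(v - 3)*(v + 2) = 0, so they meet at v = -2, 3.
For v in [-2, 3], u = -2*v^2 - 2*v + 13 is on the right; area = ∫[-2,3] (-2*v^2 + 2*v + 12) dv = 125/3.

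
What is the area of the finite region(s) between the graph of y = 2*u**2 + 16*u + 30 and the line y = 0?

8/3

The curve meets the u-axis where 2*u**2 + 16*u + 30 = 0, i.e. 2*(u + 3)*(u + 5) = 0, at u = -5, -3.
On [-5, -3] the curve lies below the axis; ∫[-5,-3] (2*u**2 + 16*u + 30) du = -8/3, giving area 8/3.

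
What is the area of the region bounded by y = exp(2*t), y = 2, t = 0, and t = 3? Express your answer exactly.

The difference (exp(2*t)) - (2) = exp(2*t) - 2 changes sign at t = log(2)/2 inside [0, 3], so split the integral there.
∫[0,log(2)/2] (exp(2*t) - 2) dt = 1/2 - log(2); the area of that piece is -1/2 + log(2).
∫[log(2)/2,3] (exp(2*t) - 2) dt = -7 + log(2) + exp(6)/2.
Total area = (-1/2 + log(2)) + (-7 + log(2) + exp(6)/2) = -15/2 + 2*log(2) + exp(6)/2.

-15/2 + 2*log(2) + exp(6)/2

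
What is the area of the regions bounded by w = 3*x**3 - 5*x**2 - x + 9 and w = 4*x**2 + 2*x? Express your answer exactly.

24

Set the curves equal: 3*x**3 - 5*x**2 - x + 9 = 4*x**2 + 2*x, so 3*x**3 - 9*x**2 - 3*x + 9 = 0, which factors as 3*(x - 3)*(x - 1)*(x + 1) = 0. The curves meet at x = -1, 1, 3.
On [-1, 1], w = 3*x**3 - 5*x**2 - x + 9 is on top; that piece has area ∫[-1,1] (3*x**3 - 9*x**2 - 3*x + 9) dx = 12.
On [1, 3], w = 4*x**2 + 2*x is on top; that piece has area ∫[1,3] (-(3*x**3 - 9*x**2 - 3*x + 9)) dx = 12.
Total enclosed area = 12 + 12 = 24.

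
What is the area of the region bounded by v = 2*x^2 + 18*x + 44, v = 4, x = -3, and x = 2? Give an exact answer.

On [-3, 2], (2*x^2 + 18*x + 44) - (4) = 2*x^2 + 18*x + 40 is ≥ 0 throughout, so the area is a single integral of |2*x^2 + 18*x + 40|.
∫[-3,2] (2*x^2 + 18*x + 40) dx = 535/3.

535/3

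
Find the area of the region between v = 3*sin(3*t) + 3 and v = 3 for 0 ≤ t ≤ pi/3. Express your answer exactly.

2

On [0, pi/3], (3*sin(3*t) + 3) - (3) = 3*sin(3*t) is ≥ 0 throughout, so the area is a single integral of |3*sin(3*t)|.
∫[0,pi/3] (3*sin(3*t)) dt = 2.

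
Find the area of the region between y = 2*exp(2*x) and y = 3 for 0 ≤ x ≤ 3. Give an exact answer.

The difference (2*exp(2*x)) - (3) = 2*exp(2*x) - 3 changes sign at x = -log(2)/2 + log(3)/2 inside [0, 3], so split the integral there.
∫[0,-log(2)/2 + log(3)/2] (2*exp(2*x) - 3) dx = log(2*sqrt(6)/9) + 1/2; the area of that piece is -1/2 + log(3*sqrt(6)/4).
∫[-log(2)/2 + log(3)/2,3] (2*exp(2*x) - 3) dx = -21/2 - 3*log(2)/2 + 3*log(3)/2 + exp(6).
Total area = (-1/2 + log(3*sqrt(6)/4)) + (-21/2 - 3*log(2)/2 + 3*log(3)/2 + exp(6)) = -11 - 7*log(2)/2 + log(6)/2 + 5*log(3)/2 + exp(6).

-11 - 7*log(2)/2 + log(6)/2 + 5*log(3)/2 + exp(6)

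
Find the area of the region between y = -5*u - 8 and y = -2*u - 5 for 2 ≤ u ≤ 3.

On [2, 3], (-5*u - 8) - (-2*u - 5) = -3*u - 3 is ≤ 0 throughout, so the area is a single integral of |-3*u - 3|.
∫[2,3] (-3*u - 3) du = -21/2; the area of that piece is 21/2.

21/2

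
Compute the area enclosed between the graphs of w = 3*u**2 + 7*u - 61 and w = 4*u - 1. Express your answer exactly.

729/2

Set the curves equal: 3*u**2 + 7*u - 61 = 4*u - 1, so 3*u**2 + 3*u - 60 = 0, which factors as 3*(u - 4)*(u + 5) = 0. The curves meet at u = -5, 4.
On [-5, 4], w = 4*u - 1 is on top; that piece has area ∫[-5,4] (-(3*u**2 + 3*u - 60)) du = 729/2.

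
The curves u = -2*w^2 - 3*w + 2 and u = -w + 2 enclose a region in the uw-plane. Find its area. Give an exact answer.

1/3

Both boundary curves give u as a function of w, so integrate with respect to w. Setting them equal: -2*w^2 - 2*w = 0, i.e. -2*w*(w + 1) = 0, so they meet at w = -1, 0.
For w in [-1, 0], u = -2*w^2 - 3*w + 2 is on the right; area = ∫[-1,0] (-2*w^2 - 2*w) dw = 1/3.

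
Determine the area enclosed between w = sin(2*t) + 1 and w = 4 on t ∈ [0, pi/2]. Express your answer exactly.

On [0, pi/2], (sin(2*t) + 1) - (4) = sin(2*t) - 3 is ≤ 0 throughout, so the area is a single integral of |sin(2*t) - 3|.
∫[0,pi/2] (sin(2*t) - 3) dt = 1 - 3*pi/2; the area of that piece is -1 + 3*pi/2.

-1 + 3*pi/2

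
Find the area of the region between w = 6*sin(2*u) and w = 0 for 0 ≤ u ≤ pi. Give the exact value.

The difference (6*sin(2*u)) - (0) = 6*sin(2*u) changes sign at u = pi/2 inside [0, pi], so split the integral there.
∫[0,pi/2] (6*sin(2*u)) du = 6.
∫[pi/2,pi] (6*sin(2*u)) du = -6; the area of that piece is 6.
Total area = 6 + 6 = 12.

12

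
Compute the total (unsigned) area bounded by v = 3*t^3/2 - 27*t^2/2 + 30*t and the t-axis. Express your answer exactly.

The curve meets the t-axis where 3*t^3/2 - 27*t^2/2 + 30*t = 0, i.e. 3*t*(t - 5)*(t - 4)/2 = 0, at t = 0, 4, 5.
On [0, 4] the curve lies above the axis; ∫[0,4] (3*t^3/2 - 27*t^2/2 + 30*t) dt = 48, giving area 48.
On [4, 5] the curve lies below the axis; ∫[4,5] (3*t^3/2 - 27*t^2/2 + 30*t) dt = -9/8, giving area 9/8.
Total area = 48 + 9/8 = 393/8.

393/8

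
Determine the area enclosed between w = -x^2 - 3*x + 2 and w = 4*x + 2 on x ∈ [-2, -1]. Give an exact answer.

On [-2, -1], (-x^2 - 3*x + 2) - (4*x + 2) = -x^2 - 7*x is ≥ 0 throughout, so the area is a single integral of |-x^2 - 7*x|.
∫[-2,-1] (-x^2 - 7*x) dx = 49/6.

49/6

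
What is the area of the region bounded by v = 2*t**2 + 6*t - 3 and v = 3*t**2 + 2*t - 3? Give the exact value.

32/3

Set the curves equal: 2*t**2 + 6*t - 3 = 3*t**2 + 2*t - 3, so -t**2 + 4*t = 0, which factors as -t*(t - 4) = 0. The curves meet at t = 0, 4.
On [0, 4], v = 2*t**2 + 6*t - 3 is on top; that piece has area ∫[0,4] (-t**2 + 4*t) dt = 32/3.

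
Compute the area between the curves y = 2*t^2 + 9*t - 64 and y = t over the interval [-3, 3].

On [-3, 3], (2*t^2 + 9*t - 64) - (t) = 2*t^2 + 8*t - 64 is ≤ 0 throughout, so the area is a single integral of |2*t^2 + 8*t - 64|.
∫[-3,3] (2*t^2 + 8*t - 64) dt = -348; the area of that piece is 348.

348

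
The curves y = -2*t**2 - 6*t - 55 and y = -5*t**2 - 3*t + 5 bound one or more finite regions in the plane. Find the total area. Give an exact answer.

729/2

Set the curves equal: -2*t**2 - 6*t - 55 = -5*t**2 - 3*t + 5, so 3*t**2 - 3*t - 60 = 0, which factors as 3*(t - 5)*(t + 4) = 0. The curves meet at t = -4, 5.
On [-4, 5], y = -5*t**2 - 3*t + 5 is on top; that piece has area ∫[-4,5] (-(3*t**2 - 3*t - 60)) dt = 729/2.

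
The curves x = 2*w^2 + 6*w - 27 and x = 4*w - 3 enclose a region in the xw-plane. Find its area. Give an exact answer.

343/3

Both boundary curves give x as a function of w, so integrate with respect to w. Setting them equal: 2*w^2 + 2*w - 24 = 0, i.e. 2*(w - 3)*(w + 4) = 0, so they meet at w = -4, 3.
For w in [-4, 3], x = 2*w^2 + 6*w - 27 is on the left; area = ∫[-4,3] (-(2*w^2 + 2*w - 24)) dw = 343/3.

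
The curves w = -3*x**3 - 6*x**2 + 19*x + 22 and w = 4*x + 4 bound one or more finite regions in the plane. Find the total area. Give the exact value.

Set the curves equal: -3*x**3 - 6*x**2 + 19*x + 22 = 4*x + 4, so -3*x**3 - 6*x**2 + 15*x + 18 = 0, which factors as -3*(x - 2)*(x + 1)*(x + 3) = 0. The curves meet at x = -3, -1, 2.
On [-3, -1], w = 4*x + 4 is on top; that piece has area ∫[-3,-1] (-(-3*x**3 - 6*x**2 + 15*x + 18)) dx = 16.
On [-1, 2], w = -3*x**3 - 6*x**2 + 19*x + 22 is on top; that piece has area ∫[-1,2] (-3*x**3 - 6*x**2 + 15*x + 18) dx = 189/4.
Total enclosed area = 16 + 189/4 = 253/4.

253/4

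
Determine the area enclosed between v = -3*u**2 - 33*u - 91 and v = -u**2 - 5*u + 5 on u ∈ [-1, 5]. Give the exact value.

996

On [-1, 5], (-3*u**2 - 33*u - 91) - (-u**2 - 5*u + 5) = -2*u**2 - 28*u - 96 is ≤ 0 throughout, so the area is a single integral of |-2*u**2 - 28*u - 96|.
∫[-1,5] (-2*u**2 - 28*u - 96) du = -996; the area of that piece is 996.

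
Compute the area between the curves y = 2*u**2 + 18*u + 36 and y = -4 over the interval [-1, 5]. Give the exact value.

540

On [-1, 5], (2*u**2 + 18*u + 36) - (-4) = 2*u**2 + 18*u + 40 is ≥ 0 throughout, so the area is a single integral of |2*u**2 + 18*u + 40|.
∫[-1,5] (2*u**2 + 18*u + 40) du = 540.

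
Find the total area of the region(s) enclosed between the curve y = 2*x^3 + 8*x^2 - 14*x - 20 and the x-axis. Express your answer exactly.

937/6

The curve meets the x-axis where 2*x^3 + 8*x^2 - 14*x - 20 = 0, i.e. 2*(x - 2)*(x + 1)*(x + 5) = 0, at x = -5, -1, 2.
On [-5, -1] the curve lies above the axis; ∫[-5,-1] (2*x^3 + 8*x^2 - 14*x - 20) dx = 320/3, giving area 320/3.
On [-1, 2] the curve lies below the axis; ∫[-1,2] (2*x^3 + 8*x^2 - 14*x - 20) dx = -99/2, giving area 99/2.
Total area = 320/3 + 99/2 = 937/6.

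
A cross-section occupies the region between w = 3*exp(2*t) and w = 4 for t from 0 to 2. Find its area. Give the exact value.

-21/2 - 4*log(3) + 8*log(2) + 3*exp(4)/2

The difference (3*exp(2*t)) - (4) = 3*exp(2*t) - 4 changes sign at t = -log(3)/2 + log(2) inside [0, 2], so split the integral there.
∫[0,-log(3)/2 + log(2)] (3*exp(2*t) - 4) dt = log(9/16) + 1/2; the area of that piece is -1/2 + log(16/9).
∫[-log(3)/2 + log(2),2] (3*exp(2*t) - 4) dt = -10 - 2*log(3) + 4*log(2) + 3*exp(4)/2.
Total area = (-1/2 + log(16/9)) + (-10 - 2*log(3) + 4*log(2) + 3*exp(4)/2) = -21/2 - 4*log(3) + 8*log(2) + 3*exp(4)/2.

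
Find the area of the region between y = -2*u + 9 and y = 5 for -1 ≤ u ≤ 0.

5

On [-1, 0], (-2*u + 9) - (5) = -2*u + 4 is ≥ 0 throughout, so the area is a single integral of |-2*u + 4|.
∫[-1,0] (-2*u + 4) du = 5.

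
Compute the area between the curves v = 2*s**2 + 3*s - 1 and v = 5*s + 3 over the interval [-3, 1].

The difference (2*s**2 + 3*s - 1) - (5*s + 3) = 2*s**2 - 2*s - 4 changes sign at s = -1 inside [-3, 1], so split the integral there.
∫[-3,-1] (2*s**2 - 2*s - 4) ds = 52/3.
∫[-1,1] (2*s**2 - 2*s - 4) ds = -20/3; the area of that piece is 20/3.
Total area = 52/3 + 20/3 = 24.

24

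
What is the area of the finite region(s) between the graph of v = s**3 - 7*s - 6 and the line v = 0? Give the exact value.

The curve meets the s-axis where s**3 - 7*s - 6 = 0, i.e. (s - 3)*(s + 1)*(s + 2) = 0, at s = -2, -1, 3.
On [-2, -1] the curve lies above the axis; ∫[-2,-1] (s**3 - 7*s - 6) ds = 3/4, giving area 3/4.
On [-1, 3] the curve lies below the axis; ∫[-1,3] (s**3 - 7*s - 6) ds = -32, giving area 32.
Total area = 3/4 + 32 = 131/4.

131/4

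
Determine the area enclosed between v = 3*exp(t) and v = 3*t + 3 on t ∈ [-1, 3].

-24 - 3*exp(-1) + 3*exp(3)

On [-1, 3], (3*exp(t)) - (3*t + 3) = -3*t + 3*exp(t) - 3 is ≥ 0 throughout, so the area is a single integral of |-3*t + 3*exp(t) - 3|.
∫[-1,3] (-3*t + 3*exp(t) - 3) dt = -24 - 3*exp(-1) + 3*exp(3).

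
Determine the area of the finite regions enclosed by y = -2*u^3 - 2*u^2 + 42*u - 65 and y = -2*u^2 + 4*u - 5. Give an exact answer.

Set the curves equal: -2*u^3 - 2*u^2 + 42*u - 65 = -2*u^2 + 4*u - 5, so -2*u^3 + 38*u - 60 = 0, which factors as -2*(u - 3)*(u - 2)*(u + 5) = 0. The curves meet at u = -5, 2, 3.
On [-5, 2], y = -2*u^2 + 4*u - 5 is on top; that piece has area ∫[-5,2] (-(-2*u^3 + 38*u - 60)) du = 1029/2.
On [2, 3], y = -2*u^3 - 2*u^2 + 42*u - 65 is on top; that piece has area ∫[2,3] (-2*u^3 + 38*u - 60) du = 5/2.
Total enclosed area = 1029/2 + 5/2 = 517.

517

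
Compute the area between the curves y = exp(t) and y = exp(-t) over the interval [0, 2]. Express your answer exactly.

On [0, 2], (exp(t)) - (exp(-t)) = exp(t) - exp(-t) is ≥ 0 throughout, so the area is a single integral of |exp(t) - exp(-t)|.
∫[0,2] (exp(t) - exp(-t)) dt = -2 + exp(-2) + exp(2).

-2 + exp(-2) + exp(2)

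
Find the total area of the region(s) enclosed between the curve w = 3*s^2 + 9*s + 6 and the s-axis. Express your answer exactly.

1/2

The curve meets the s-axis where 3*s^2 + 9*s + 6 = 0, i.e. 3*(s + 1)*(s + 2) = 0, at s = -2, -1.
On [-2, -1] the curve lies below the axis; ∫[-2,-1] (3*s^2 + 9*s + 6) ds = -1/2, giving area 1/2.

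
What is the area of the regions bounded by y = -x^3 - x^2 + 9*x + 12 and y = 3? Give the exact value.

Set the curves equal: -x^3 - x^2 + 9*x + 12 = 3, so -x^3 - x^2 + 9*x + 9 = 0, which factors as -(x - 3)*(x + 1)*(x + 3) = 0. The curves meet at x = -3, -1, 3.
On [-3, -1], y = 3 is on top; that piece has area ∫[-3,-1] (-(-x^3 - x^2 + 9*x + 9)) dx = 20/3.
On [-1, 3], y = -x^3 - x^2 + 9*x + 12 is on top; that piece has area ∫[-1,3] (-x^3 - x^2 + 9*x + 9) dx = 128/3.
Total enclosed area = 20/3 + 128/3 = 148/3.

148/3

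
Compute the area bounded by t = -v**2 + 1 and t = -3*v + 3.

Both boundary curves give t as a function of v, so integrate with respect to v. Setting them equal: -v**2 + 3*v - 2 = 0, i.e. -(v - 2)*(v - 1) = 0, so they meet at v = 1, 2.
For v in [1, 2], t = -v**2 + 1 is on the right; area = ∫[1,2] (-v**2 + 3*v - 2) dv = 1/6.

1/6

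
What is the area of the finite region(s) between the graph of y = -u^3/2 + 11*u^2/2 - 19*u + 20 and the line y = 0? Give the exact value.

The curve meets the u-axis where -u^3/2 + 11*u^2/2 - 19*u + 20 = 0, i.e. -(u - 5)*(u - 4)*(u - 2)/2 = 0, at u = 2, 4, 5.
On [2, 4] the curve lies below the axis; ∫[2,4] (-u^3/2 + 11*u^2/2 - 19*u + 20) du = -4/3, giving area 4/3.
On [4, 5] the curve lies above the axis; ∫[4,5] (-u^3/2 + 11*u^2/2 - 19*u + 20) du = 5/24, giving area 5/24.
Total area = 4/3 + 5/24 = 37/24.

37/24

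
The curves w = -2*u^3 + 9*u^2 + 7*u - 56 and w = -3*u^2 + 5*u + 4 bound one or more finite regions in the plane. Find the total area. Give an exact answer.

407/2

Set the curves equal: -2*u^3 + 9*u^2 + 7*u - 56 = -3*u^2 + 5*u + 4, so -2*u^3 + 12*u^2 + 2*u - 60 = 0, which factors as -2*(u - 5)*(u - 3)*(u + 2) = 0. The curves meet at u = -2, 3, 5.
On [-2, 3], w = -3*u^2 + 5*u + 4 is on top; that piece has area ∫[-2,3] (-(-2*u^3 + 12*u^2 + 2*u - 60)) du = 375/2.
On [3, 5], w = -2*u^3 + 9*u^2 + 7*u - 56 is on top; that piece has area ∫[3,5] (-2*u^3 + 12*u^2 + 2*u - 60) du = 16.
Total enclosed area = 375/2 + 16 = 407/2.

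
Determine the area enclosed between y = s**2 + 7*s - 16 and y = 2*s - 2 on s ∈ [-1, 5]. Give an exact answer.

81

The difference (s**2 + 7*s - 16) - (2*s - 2) = s**2 + 5*s - 14 changes sign at s = 2 inside [-1, 5], so split the integral there.
∫[-1,2] (s**2 + 5*s - 14) ds = -63/2; the area of that piece is 63/2.
∫[2,5] (s**2 + 5*s - 14) ds = 99/2.
Total area = 63/2 + 99/2 = 81.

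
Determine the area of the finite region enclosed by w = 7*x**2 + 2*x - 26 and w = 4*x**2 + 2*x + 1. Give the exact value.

108

Set the curves equal: 7*x**2 + 2*x - 26 = 4*x**2 + 2*x + 1, so 3*x**2 - 27 = 0, which factors as 3*(x - 3)*(x + 3) = 0. The curves meet at x = -3, 3.
On [-3, 3], w = 4*x**2 + 2*x + 1 is on top; that piece has area ∫[-3,3] (-(3*x**2 - 27)) dx = 108.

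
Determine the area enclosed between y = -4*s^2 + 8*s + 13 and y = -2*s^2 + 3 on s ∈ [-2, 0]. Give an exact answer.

12

The difference (-4*s^2 + 8*s + 13) - (-2*s^2 + 3) = -2*s^2 + 8*s + 10 changes sign at s = -1 inside [-2, 0], so split the integral there.
∫[-2,-1] (-2*s^2 + 8*s + 10) ds = -20/3; the area of that piece is 20/3.
∫[-1,0] (-2*s^2 + 8*s + 10) ds = 16/3.
Total area = 20/3 + 16/3 = 12.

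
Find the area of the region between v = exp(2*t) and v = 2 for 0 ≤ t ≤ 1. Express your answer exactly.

-7/2 + 2*log(2) + exp(2)/2

The difference (exp(2*t)) - (2) = exp(2*t) - 2 changes sign at t = log(2)/2 inside [0, 1], so split the integral there.
∫[0,log(2)/2] (exp(2*t) - 2) dt = 1/2 - log(2); the area of that piece is -1/2 + log(2).
∫[log(2)/2,1] (exp(2*t) - 2) dt = -3 + log(2) + exp(2)/2.
Total area = (-1/2 + log(2)) + (-3 + log(2) + exp(2)/2) = -7/2 + 2*log(2) + exp(2)/2.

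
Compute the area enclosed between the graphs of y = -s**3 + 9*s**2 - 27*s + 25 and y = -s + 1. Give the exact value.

Set the curves equal: -s**3 + 9*s**2 - 27*s + 25 = -s + 1, so -s**3 + 9*s**2 - 26*s + 24 = 0, which factors as -(s - 4)*(s - 3)*(s - 2) = 0. The curves meet at s = 2, 3, 4.
On [2, 3], y = -s + 1 is on top; that piece has area ∫[2,3] (-(-s**3 + 9*s**2 - 26*s + 24)) ds = 1/4.
On [3, 4], y = -s**3 + 9*s**2 - 27*s + 25 is on top; that piece has area ∫[3,4] (-s**3 + 9*s**2 - 26*s + 24) ds = 1/4.
Total enclosed area = 1/4 + 1/4 = 1/2.

1/2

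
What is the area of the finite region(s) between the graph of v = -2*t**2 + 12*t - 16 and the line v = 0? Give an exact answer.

The curve meets the t-axis where -2*t**2 + 12*t - 16 = 0, i.e. -2*(t - 4)*(t - 2) = 0, at t = 2, 4.
On [2, 4] the curve lies above the axis; ∫[2,4] (-2*t**2 + 12*t - 16) dt = 8/3, giving area 8/3.

8/3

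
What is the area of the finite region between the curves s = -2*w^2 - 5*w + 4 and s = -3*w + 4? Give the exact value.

Both boundary curves give s as a function of w, so integrate with respect to w. Setting them equal: -2*w^2 - 2*w = 0, i.e. -2*w*(w + 1) = 0, so they meet at w = -1, 0.
For w in [-1, 0], s = -2*w^2 - 5*w + 4 is on the right; area = ∫[-1,0] (-2*w^2 - 2*w) dw = 1/3.

1/3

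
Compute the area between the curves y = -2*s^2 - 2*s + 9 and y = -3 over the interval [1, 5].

202/3

The difference (-2*s^2 - 2*s + 9) - (-3) = -2*s^2 - 2*s + 12 changes sign at s = 2 inside [1, 5], so split the integral there.
∫[1,2] (-2*s^2 - 2*s + 12) ds = 13/3.
∫[2,5] (-2*s^2 - 2*s + 12) ds = -63; the area of that piece is 63.
Total area = 13/3 + 63 = 202/3.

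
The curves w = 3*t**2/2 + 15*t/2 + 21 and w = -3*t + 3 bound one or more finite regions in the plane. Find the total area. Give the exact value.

Set the curves equal: 3*t**2/2 + 15*t/2 + 21 = -3*t + 3, so 3*t**2/2 + 21*t/2 + 18 = 0, which factors as 3*(t + 3)*(t + 4)/2 = 0. The curves meet at t = -4, -3.
On [-4, -3], w = -3*t + 3 is on top; that piece has area ∫[-4,-3] (-(3*t**2/2 + 21*t/2 + 18)) dt = 1/4.

1/4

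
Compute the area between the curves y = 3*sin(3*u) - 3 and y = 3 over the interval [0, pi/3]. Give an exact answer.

-2 + 2*pi

On [0, pi/3], (3*sin(3*u) - 3) - (3) = 3*sin(3*u) - 6 is ≤ 0 throughout, so the area is a single integral of |3*sin(3*u) - 6|.
∫[0,pi/3] (3*sin(3*u) - 6) du = 2 - 2*pi; the area of that piece is -2 + 2*pi.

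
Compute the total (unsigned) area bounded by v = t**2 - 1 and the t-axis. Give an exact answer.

4/3

The curve meets the t-axis where t**2 - 1 = 0, i.e. (t - 1)*(t + 1) = 0, at t = -1, 1.
On [-1, 1] the curve lies below the axis; ∫[-1,1] (t**2 - 1) dt = -4/3, giving area 4/3.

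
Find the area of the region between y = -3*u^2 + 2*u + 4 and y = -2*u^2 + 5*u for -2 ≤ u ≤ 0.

On [-2, 0], (-3*u^2 + 2*u + 4) - (-2*u^2 + 5*u) = -u^2 - 3*u + 4 is ≥ 0 throughout, so the area is a single integral of |-u^2 - 3*u + 4|.
∫[-2,0] (-u^2 - 3*u + 4) du = 34/3.

34/3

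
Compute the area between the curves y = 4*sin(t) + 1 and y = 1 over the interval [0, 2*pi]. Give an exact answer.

16

The difference (4*sin(t) + 1) - (1) = 4*sin(t) changes sign at t = pi inside [0, 2*pi], so split the integral there.
∫[0,pi] (4*sin(t)) dt = 8.
∫[pi,2*pi] (4*sin(t)) dt = -8; the area of that piece is 8.
Total area = 8 + 8 = 16.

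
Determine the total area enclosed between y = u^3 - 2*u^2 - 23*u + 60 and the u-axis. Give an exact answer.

The curve meets the u-axis where u^3 - 2*u^2 - 23*u + 60 = 0, i.e. (u - 4)*(u - 3)*(u + 5) = 0, at u = -5, 3, 4.
On [-5, 3] the curve lies above the axis; ∫[-5,3] (u^3 - 2*u^2 - 23*u + 60) du = 1280/3, giving area 1280/3.
On [3, 4] the curve lies below the axis; ∫[3,4] (u^3 - 2*u^2 - 23*u + 60) du = -17/12, giving area 17/12.
Total area = 1280/3 + 17/12 = 5137/12.

5137/12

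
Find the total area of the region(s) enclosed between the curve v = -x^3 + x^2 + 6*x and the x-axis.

253/12

The curve meets the x-axis where -x^3 + x^2 + 6*x = 0, i.e. -x*(x - 3)*(x + 2) = 0, at x = -2, 0, 3.
On [-2, 0] the curve lies below the axis; ∫[-2,0] (-x^3 + x^2 + 6*x) dx = -16/3, giving area 16/3.
On [0, 3] the curve lies above the axis; ∫[0,3] (-x^3 + x^2 + 6*x) dx = 63/4, giving area 63/4.
Total area = 16/3 + 63/4 = 253/12.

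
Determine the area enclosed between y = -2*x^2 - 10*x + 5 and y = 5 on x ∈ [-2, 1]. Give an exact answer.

The difference (-2*x^2 - 10*x + 5) - (5) = -2*x^2 - 10*x changes sign at x = 0 inside [-2, 1], so split the integral there.
∫[-2,0] (-2*x^2 - 10*x) dx = 44/3.
∫[0,1] (-2*x^2 - 10*x) dx = -17/3; the area of that piece is 17/3.
Total area = 44/3 + 17/3 = 61/3.

61/3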